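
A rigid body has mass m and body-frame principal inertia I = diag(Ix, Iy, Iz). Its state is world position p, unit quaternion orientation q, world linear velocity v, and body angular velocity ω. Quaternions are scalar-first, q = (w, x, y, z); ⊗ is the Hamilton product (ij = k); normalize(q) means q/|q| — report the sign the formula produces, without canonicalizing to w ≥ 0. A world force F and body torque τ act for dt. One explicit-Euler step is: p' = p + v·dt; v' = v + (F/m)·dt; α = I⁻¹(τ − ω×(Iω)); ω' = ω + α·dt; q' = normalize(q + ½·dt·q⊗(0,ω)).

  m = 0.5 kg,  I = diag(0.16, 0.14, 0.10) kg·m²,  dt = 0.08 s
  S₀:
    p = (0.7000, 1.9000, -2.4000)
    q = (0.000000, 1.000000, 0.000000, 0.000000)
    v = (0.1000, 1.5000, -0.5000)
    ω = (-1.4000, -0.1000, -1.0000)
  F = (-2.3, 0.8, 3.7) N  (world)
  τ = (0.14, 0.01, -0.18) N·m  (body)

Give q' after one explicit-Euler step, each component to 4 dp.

q' = (0.0559, 0.9976, 0.0399, -0.0040)

q⊗(0,ω) = (1.4000000, 0.0000000, 1.0000000, -0.1000000)
q + ½dt·q⊗(0,ω), renormalized = (0.0559, 0.9976, 0.0399, -0.0040)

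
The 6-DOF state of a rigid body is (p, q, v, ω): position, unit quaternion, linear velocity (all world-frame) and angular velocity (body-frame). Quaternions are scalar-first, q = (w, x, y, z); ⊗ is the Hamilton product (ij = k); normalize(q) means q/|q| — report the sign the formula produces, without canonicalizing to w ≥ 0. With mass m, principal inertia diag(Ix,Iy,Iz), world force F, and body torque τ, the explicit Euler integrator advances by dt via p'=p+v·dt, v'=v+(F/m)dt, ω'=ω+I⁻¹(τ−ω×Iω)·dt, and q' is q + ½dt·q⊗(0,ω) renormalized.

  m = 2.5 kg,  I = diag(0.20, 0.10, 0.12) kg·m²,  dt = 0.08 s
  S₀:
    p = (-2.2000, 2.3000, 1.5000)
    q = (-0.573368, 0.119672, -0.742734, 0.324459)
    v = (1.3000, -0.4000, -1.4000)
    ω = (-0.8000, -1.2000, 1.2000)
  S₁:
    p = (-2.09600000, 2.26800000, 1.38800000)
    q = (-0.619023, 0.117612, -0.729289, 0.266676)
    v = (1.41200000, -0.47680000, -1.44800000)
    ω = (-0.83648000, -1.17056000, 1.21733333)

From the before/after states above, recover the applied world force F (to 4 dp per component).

Δv = v₁−v₀ = (0.11200000, -0.07680000, -0.04800000)
applied force F = (3.5000, -2.4000, -1.5000)

F = (3.5000, -2.4000, -1.5000)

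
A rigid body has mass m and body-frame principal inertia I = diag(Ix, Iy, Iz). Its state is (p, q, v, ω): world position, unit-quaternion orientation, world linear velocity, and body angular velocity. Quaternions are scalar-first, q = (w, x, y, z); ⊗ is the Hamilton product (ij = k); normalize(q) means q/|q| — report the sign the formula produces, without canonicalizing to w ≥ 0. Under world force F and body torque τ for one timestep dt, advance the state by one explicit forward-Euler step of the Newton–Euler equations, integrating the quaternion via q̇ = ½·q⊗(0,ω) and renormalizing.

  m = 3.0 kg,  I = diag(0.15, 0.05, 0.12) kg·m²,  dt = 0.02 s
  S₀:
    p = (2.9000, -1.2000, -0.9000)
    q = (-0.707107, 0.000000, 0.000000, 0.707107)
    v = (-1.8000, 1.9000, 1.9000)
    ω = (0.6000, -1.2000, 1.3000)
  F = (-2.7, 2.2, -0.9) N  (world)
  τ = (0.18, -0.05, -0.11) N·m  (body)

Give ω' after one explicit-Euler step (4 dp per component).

angular accel α = (1.9280, -1.4680, -1.5167)
ω + α·dt = (0.6386, -1.2294, 1.2697)

ω' = (0.6386, -1.2294, 1.2697)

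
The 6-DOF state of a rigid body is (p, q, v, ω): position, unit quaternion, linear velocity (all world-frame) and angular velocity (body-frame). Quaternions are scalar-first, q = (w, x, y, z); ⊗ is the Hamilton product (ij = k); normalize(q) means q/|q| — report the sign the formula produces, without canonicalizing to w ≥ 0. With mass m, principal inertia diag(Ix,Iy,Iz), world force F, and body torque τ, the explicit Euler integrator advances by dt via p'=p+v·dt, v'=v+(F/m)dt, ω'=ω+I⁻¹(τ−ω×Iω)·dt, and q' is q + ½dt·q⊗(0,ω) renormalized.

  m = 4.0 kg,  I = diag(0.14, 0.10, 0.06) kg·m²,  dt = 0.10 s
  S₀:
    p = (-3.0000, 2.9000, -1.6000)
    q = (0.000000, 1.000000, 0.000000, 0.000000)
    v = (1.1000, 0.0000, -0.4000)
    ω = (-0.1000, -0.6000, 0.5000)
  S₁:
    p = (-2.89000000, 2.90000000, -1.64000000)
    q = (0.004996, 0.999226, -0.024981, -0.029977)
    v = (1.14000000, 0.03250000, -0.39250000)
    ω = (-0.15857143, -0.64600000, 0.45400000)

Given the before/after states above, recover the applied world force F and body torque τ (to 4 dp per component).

F = (1.6000, 1.3000, 0.3000)
τ = (-0.0700, -0.0500, -0.0300)

velocity change Δv = (0.04000000, 0.03250000, 0.00750000)
F = m·Δv/dt = (1.6000, 1.3000, 0.3000)
ω₁ − ω₀ = (-0.05857143, -0.04600000, -0.04600000)
applied torque τ = (-0.0700, -0.0500, -0.0300)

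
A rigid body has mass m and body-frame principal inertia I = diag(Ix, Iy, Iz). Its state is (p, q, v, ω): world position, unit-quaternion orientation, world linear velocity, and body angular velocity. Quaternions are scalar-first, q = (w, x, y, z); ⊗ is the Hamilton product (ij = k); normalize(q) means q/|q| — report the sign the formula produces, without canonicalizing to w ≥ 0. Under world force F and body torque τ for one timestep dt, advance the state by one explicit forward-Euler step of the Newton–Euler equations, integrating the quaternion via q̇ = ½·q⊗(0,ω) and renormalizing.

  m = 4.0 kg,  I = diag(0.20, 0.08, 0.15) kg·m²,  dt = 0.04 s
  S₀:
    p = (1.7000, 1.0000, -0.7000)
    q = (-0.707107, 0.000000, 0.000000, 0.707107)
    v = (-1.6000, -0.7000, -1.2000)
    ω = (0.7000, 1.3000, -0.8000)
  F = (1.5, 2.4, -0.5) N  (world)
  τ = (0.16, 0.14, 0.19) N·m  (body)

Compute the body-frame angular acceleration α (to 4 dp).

precession coupling ω×(Iω) = (-0.0728, -0.0280, -0.1092)
angular accel α = (1.1640, 2.1000, 1.9947)

α = (1.1640, 2.1000, 1.9947)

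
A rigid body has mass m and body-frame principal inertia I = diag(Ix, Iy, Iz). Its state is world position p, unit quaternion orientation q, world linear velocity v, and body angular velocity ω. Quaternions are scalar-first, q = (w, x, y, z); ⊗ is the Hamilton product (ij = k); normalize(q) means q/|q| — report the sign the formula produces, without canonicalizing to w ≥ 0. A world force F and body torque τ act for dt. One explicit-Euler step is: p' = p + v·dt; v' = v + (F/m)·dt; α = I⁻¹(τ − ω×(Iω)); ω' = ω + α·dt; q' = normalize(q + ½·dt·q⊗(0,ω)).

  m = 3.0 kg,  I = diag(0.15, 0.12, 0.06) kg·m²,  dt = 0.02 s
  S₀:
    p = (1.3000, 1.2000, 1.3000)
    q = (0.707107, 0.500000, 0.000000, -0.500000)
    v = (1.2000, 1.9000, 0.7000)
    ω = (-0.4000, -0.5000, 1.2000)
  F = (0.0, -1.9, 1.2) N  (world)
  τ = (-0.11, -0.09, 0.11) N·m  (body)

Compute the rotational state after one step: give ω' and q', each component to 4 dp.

angular accel α = (-0.9733, -0.3900, 1.9333)
ω' = ω + α·dt = (-0.4195, -0.5078, 1.2387)
q⊗(0,ω) = (0.8000000, -0.5328428, -0.7535535, 0.5985284)
q' = normalize(q + ½dt·q⊗(0,ω)) = (0.7150, 0.4946, -0.0075, -0.4940)

ω' = (-0.4195, -0.5078, 1.2387)
q' = (0.7150, 0.4946, -0.0075, -0.4940)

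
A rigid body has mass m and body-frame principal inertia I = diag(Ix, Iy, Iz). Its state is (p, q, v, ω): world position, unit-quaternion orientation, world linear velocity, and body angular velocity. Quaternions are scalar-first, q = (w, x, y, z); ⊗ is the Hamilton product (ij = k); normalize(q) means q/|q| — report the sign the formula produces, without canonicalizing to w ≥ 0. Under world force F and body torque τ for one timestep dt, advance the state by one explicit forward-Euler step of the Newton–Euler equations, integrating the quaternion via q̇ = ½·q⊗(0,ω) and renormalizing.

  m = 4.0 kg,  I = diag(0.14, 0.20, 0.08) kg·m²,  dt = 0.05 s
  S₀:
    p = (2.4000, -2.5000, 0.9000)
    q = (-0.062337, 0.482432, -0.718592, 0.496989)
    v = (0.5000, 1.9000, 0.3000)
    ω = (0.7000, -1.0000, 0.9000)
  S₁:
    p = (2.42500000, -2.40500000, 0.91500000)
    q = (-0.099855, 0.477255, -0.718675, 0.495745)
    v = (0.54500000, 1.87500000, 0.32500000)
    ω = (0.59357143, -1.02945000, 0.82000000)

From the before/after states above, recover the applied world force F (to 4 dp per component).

velocity change Δv = (0.04500000, -0.02500000, 0.02500000)
F = m·Δv/dt = (3.6000, -2.0000, 2.0000)

F = (3.6000, -2.0000, 2.0000)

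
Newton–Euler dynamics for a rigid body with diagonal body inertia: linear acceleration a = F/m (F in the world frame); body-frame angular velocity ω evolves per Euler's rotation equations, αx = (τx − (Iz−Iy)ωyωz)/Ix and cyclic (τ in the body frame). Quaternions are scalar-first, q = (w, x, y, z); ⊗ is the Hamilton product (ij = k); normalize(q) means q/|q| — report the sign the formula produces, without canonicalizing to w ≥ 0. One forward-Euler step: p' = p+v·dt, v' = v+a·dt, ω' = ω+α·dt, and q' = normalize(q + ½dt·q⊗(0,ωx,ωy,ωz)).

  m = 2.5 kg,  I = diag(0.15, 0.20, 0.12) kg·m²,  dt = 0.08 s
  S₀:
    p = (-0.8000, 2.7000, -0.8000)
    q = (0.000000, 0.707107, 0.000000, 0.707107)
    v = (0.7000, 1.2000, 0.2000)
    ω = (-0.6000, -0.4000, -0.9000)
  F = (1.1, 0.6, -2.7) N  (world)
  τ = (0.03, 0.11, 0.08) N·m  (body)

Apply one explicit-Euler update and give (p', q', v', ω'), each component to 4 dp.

p' = (-0.7440, 2.7960, -0.7840)
q' = (0.0424, 0.7177, 0.0085, 0.6951)
v' = (0.7352, 1.2192, 0.1136)
ω' = (-0.5686, -0.3625, -0.8547)

gyro term ω×Iω = (-0.0288, 0.0162, 0.0120)
angular accel α = (0.3920, 0.4690, 0.5667)
ω + α·dt = (-0.5686, -0.3625, -0.8547)
Hamilton product q⊗(0,ω) = (1.0606605, 0.2828428, 0.2121321, -0.2828428)
q + ½dt·q⊗(0,ω), renormalized = (0.0424, 0.7177, 0.0085, 0.6951)
p + v·dt = (-0.7440, 2.7960, -0.7840)
v' = v + a·dt = (0.7352, 1.2192, 0.1136)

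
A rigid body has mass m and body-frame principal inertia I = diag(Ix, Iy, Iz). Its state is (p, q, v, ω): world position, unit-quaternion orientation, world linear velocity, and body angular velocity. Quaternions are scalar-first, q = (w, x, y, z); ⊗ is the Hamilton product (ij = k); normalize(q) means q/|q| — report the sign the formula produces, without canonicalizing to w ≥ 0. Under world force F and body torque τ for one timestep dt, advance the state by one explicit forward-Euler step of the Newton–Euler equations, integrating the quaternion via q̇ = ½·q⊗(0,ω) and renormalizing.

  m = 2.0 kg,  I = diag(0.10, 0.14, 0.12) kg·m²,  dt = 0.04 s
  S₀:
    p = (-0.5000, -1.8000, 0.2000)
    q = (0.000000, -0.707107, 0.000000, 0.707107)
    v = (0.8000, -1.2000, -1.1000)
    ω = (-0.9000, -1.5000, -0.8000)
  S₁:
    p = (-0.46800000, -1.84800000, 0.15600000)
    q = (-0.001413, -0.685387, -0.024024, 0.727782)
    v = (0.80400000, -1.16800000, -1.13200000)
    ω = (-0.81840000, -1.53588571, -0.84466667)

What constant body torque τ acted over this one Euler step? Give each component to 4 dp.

τ = (0.1800, -0.1400, -0.0800)

ω₁ − ω₀ = (0.08160000, -0.03588571, -0.04466667)
gyro term ω₀×Iω₀ = (-0.0240, -0.0144, 0.0540)
I·α + gyro = (0.1800, -0.1400, -0.0800)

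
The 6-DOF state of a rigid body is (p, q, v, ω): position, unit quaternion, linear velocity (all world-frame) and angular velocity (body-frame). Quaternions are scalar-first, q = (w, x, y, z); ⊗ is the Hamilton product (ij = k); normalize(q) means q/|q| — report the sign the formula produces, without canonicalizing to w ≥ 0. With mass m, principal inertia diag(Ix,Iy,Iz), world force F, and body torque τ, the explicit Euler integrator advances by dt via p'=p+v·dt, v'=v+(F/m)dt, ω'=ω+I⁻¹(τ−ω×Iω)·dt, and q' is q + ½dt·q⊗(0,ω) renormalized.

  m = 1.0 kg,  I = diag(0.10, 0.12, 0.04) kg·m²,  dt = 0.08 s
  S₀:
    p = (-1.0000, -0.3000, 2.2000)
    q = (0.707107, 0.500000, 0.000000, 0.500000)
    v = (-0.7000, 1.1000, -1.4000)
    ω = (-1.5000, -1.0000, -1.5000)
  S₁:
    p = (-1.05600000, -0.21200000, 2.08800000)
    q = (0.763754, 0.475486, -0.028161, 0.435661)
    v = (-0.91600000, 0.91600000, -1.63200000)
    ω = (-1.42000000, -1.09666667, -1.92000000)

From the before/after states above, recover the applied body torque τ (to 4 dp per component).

τ = (-0.0200, -0.0100, -0.1800)

Δω = ω₁−ω₀ = (0.08000000, -0.09666667, -0.42000000)
τ = I·(Δω/dt) + ω₀×(Iω₀) = (-0.0200, -0.0100, -0.1800)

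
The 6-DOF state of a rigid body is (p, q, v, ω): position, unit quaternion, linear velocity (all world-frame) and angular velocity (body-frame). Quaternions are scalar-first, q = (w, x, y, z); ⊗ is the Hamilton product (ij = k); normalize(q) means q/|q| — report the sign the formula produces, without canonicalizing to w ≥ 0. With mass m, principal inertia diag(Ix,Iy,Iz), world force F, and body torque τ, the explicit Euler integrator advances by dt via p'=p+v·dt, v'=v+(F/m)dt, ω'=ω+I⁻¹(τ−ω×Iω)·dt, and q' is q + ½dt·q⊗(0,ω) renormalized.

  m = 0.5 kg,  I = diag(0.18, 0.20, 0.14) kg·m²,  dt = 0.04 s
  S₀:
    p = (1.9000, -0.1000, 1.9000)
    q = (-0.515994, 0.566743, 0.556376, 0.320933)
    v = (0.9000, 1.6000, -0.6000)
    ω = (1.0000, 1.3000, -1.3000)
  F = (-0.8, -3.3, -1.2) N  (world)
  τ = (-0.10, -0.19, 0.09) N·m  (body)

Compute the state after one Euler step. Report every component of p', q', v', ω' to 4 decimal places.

p' = (1.9360, -0.0360, 1.8760)
q' = (-0.5330, 0.5331, 0.5636, 0.3377)
v' = (0.8360, 1.3360, -0.6960)
ω' = (0.9552, 1.2724, -1.2817)

gyro term ω×Iω = (0.1014, -0.0520, 0.0260)
α = I⁻¹(τ − ω×Iω) = (-1.1189, -0.6900, 0.4571)
ω + α·dt = (0.9552, 1.2724, -1.2817)
Hamilton product q⊗(0,ω) = (-0.8728189, -1.6564957, 0.3869067, 0.8511821)
q + ½dt·q⊗(0,ω), renormalized = (-0.5330, 0.5331, 0.5636, 0.3377)
a = (-1.6000, -6.6000, -2.4000)
new position p' = (1.9360, -0.0360, 1.8760)
v + (F/m)dt = (0.8360, 1.3360, -0.6960)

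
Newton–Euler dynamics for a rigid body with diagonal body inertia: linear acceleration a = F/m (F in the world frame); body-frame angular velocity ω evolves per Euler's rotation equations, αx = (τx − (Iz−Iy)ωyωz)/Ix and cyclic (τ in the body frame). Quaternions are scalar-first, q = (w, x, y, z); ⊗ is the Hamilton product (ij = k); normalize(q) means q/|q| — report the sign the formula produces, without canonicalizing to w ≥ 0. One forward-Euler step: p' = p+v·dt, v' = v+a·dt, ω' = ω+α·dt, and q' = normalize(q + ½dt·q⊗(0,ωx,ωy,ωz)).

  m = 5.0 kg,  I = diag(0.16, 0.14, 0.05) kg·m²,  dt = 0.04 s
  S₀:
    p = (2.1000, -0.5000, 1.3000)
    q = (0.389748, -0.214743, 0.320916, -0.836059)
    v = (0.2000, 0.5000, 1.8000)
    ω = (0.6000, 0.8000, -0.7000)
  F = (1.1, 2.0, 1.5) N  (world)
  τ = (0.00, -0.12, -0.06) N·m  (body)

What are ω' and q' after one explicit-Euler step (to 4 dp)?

ω' = (0.5874, 0.7789, -0.7403)
q' = (0.3754, -0.2011, 0.3140, -0.8485)

precession coupling ω×(Iω) = (0.0504, -0.0462, -0.0096)
α = I⁻¹(τ − ω×Iω) = (-0.3150, -0.5271, -1.0080)
ω' = ω + α·dt = (0.5874, 0.7789, -0.7403)
Hamilton product q⊗(0,ω) = (-0.7131283, 0.6780548, -0.3401571, -0.6371676)
q + ½dt·q⊗(0,ω), renormalized = (0.3754, -0.2011, 0.3140, -0.8485)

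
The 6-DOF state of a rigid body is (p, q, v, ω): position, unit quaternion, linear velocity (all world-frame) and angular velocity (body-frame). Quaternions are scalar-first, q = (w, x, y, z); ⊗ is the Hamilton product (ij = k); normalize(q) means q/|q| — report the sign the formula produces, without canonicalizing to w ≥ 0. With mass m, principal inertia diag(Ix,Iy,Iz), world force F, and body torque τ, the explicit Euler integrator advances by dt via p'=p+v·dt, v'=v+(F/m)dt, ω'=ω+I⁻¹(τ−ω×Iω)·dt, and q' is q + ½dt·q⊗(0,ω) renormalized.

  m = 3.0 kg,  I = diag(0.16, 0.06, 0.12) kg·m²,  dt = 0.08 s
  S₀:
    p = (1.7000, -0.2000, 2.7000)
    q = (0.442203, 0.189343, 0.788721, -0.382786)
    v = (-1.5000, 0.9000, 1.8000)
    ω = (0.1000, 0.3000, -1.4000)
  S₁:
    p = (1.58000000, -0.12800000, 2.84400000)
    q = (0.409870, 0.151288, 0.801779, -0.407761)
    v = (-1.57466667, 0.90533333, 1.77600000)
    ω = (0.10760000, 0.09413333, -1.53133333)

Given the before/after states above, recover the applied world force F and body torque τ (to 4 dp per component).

F = (-2.8000, 0.2000, -0.9000)
τ = (-0.0100, -0.1600, -0.2000)

rate change Δω = (0.00760000, -0.20586667, -0.13133333)
gyro term ω₀×Iω₀ = (-0.0252, -0.0056, -0.0030)
applied torque τ = (-0.0100, -0.1600, -0.2000)
v₁ − v₀ = (-0.07466667, 0.00533333, -0.02400000)
applied force F = (-2.8000, 0.2000, -0.9000)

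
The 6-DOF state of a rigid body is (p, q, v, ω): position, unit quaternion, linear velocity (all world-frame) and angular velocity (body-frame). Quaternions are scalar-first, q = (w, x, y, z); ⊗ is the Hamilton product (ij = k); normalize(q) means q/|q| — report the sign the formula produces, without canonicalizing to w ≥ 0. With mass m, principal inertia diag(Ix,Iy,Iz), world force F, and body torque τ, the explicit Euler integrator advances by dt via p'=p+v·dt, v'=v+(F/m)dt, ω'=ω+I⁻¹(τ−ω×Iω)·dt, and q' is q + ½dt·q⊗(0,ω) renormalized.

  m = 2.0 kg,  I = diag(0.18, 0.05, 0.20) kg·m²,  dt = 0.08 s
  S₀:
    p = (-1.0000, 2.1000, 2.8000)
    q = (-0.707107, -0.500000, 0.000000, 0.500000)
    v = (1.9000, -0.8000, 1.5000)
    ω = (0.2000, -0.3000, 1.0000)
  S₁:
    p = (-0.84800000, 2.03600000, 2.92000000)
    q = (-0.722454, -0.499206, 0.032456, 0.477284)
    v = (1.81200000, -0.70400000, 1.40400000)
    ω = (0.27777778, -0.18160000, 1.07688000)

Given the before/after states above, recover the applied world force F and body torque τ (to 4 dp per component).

F = (-2.2000, 2.4000, -2.4000)
τ = (0.1300, 0.0700, 0.2000)

Δv = v₁−v₀ = (-0.08800000, 0.09600000, -0.09600000)
F = m·Δv/dt = (-2.2000, 2.4000, -2.4000)
Δω = ω₁−ω₀ = (0.07777778, 0.11840000, 0.07688000)
ω₀×(Iω₀) = (-0.0450, -0.0040, 0.0078)
applied torque τ = (0.1300, 0.0700, 0.2000)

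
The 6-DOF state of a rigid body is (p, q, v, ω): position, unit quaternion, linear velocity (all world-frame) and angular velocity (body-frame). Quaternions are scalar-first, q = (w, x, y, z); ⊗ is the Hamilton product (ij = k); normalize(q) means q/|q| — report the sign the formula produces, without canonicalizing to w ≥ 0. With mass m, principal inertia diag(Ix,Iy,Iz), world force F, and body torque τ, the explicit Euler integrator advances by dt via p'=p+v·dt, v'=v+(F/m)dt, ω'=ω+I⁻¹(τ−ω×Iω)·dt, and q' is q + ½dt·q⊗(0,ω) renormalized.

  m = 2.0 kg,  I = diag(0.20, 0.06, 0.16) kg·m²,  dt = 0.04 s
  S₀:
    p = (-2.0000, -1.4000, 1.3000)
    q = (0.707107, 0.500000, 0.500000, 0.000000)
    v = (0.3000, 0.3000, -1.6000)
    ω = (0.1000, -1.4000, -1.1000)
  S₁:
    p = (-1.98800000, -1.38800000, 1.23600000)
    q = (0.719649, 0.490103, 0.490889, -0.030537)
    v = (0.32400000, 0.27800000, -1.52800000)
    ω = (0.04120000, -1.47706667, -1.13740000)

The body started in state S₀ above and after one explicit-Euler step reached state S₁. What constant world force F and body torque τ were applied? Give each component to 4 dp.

F = (1.2000, -1.1000, 3.6000)
τ = (-0.1400, -0.1200, -0.1300)

Δω = ω₁−ω₀ = (-0.05880000, -0.07706667, -0.03740000)
precession coupling = (0.1540, -0.0044, 0.0196)
τ = I·(Δω/dt) + ω₀×(Iω₀) = (-0.1400, -0.1200, -0.1300)
velocity change Δv = (0.02400000, -0.02200000, 0.07200000)
m·(v₁−v₀)/dt = (1.2000, -1.1000, 3.6000)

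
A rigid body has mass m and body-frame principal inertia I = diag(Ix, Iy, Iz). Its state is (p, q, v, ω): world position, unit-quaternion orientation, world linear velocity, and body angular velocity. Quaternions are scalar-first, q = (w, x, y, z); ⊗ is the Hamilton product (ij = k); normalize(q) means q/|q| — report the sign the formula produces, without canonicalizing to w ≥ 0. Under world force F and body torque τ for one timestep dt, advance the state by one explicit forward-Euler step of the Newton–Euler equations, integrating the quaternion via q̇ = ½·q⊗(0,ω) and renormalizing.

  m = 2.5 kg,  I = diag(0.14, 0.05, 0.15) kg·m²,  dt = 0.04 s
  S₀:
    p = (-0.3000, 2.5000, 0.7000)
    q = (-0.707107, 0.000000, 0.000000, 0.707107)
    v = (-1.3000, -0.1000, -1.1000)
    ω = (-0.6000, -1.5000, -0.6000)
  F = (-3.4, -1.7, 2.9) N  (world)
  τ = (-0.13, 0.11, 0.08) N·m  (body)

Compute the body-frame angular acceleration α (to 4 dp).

ω×(Iω) gyroscopic = (0.0900, -0.0036, -0.0810)
angular accel α = (-1.5714, 2.2720, 1.0733)

α = (-1.5714, 2.2720, 1.0733)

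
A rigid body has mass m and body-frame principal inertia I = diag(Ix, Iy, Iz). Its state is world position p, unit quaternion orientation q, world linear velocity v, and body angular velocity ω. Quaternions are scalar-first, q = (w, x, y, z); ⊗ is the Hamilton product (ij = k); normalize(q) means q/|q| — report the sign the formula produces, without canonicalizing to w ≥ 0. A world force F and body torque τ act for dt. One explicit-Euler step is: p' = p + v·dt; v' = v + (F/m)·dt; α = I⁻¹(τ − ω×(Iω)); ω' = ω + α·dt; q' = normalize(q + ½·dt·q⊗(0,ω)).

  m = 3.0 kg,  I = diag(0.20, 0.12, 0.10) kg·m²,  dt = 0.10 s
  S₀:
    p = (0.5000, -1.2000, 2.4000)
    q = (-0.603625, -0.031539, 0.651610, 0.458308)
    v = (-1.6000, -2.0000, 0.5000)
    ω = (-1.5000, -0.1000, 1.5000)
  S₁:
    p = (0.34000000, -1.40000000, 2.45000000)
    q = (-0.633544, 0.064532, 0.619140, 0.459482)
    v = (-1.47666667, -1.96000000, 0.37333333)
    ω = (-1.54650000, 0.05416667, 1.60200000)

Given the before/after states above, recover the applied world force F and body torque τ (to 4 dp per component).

Δv = v₁−v₀ = (0.12333333, 0.04000000, -0.12666667)
m·(v₁−v₀)/dt = (3.7000, 1.2000, -3.8000)
Δω = ω₁−ω₀ = (-0.04650000, 0.15416667, 0.10200000)
gyro term ω₀×Iω₀ = (0.0030, -0.2250, -0.0120)
applied torque τ = (-0.0900, -0.0400, 0.0900)

F = (3.7000, 1.2000, -3.8000)
τ = (-0.0900, -0.0400, 0.0900)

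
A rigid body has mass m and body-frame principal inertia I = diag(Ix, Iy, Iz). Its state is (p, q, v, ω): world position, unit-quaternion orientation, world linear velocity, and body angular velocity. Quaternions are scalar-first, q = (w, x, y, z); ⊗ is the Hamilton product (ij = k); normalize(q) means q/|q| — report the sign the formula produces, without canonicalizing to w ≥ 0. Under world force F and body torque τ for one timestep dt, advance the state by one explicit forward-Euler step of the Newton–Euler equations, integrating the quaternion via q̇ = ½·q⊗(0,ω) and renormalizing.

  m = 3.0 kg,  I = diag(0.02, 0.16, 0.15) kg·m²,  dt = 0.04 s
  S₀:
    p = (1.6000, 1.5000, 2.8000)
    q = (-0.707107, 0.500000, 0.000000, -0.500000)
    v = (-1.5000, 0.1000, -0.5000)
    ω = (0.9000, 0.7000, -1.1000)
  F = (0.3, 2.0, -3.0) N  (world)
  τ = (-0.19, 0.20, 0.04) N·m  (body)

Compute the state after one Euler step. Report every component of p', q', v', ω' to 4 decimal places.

p + v·dt = (1.5400, 1.5040, 2.7800)
new velocity v' = (-1.4960, 0.1267, -0.5400)
gyro term ω×Iω = (0.0077, 0.1287, 0.0882)
angular accel α = (-9.8850, 0.4456, -0.3213)
new body rate ω' = (0.5046, 0.7178, -1.1129)
Hamilton product q⊗(0,ω) = (-1.0000000, -0.2863963, -0.3949749, 1.1278177)
q' = normalize(q + ½dt·q⊗(0,ω)) = (-0.7267, 0.4940, -0.0079, -0.4772)

p' = (1.5400, 1.5040, 2.7800)
q' = (-0.7267, 0.4940, -0.0079, -0.4772)
v' = (-1.4960, 0.1267, -0.5400)
ω' = (0.5046, 0.7178, -1.1129)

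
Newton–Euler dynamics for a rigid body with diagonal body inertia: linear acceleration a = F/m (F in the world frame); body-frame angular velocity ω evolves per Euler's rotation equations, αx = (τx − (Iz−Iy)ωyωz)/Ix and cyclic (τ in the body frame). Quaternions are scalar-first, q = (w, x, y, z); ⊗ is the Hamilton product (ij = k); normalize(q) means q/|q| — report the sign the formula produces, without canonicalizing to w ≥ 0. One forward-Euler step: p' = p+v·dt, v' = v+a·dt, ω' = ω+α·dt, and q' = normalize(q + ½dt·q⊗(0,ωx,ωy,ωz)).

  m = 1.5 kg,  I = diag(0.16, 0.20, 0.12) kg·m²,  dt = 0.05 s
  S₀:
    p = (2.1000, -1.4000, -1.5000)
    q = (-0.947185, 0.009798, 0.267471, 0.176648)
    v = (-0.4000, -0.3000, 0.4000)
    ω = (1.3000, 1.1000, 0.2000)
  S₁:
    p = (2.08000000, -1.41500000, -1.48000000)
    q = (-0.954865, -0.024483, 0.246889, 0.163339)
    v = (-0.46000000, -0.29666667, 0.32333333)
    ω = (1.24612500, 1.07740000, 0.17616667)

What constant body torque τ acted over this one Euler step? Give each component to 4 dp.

τ = (-0.1900, -0.0800, 0.0000)

Δω = ω₁−ω₀ = (-0.05387500, -0.02260000, -0.02383333)
precession coupling = (-0.0176, 0.0104, 0.0572)
applied torque τ = (-0.1900, -0.0800, 0.0000)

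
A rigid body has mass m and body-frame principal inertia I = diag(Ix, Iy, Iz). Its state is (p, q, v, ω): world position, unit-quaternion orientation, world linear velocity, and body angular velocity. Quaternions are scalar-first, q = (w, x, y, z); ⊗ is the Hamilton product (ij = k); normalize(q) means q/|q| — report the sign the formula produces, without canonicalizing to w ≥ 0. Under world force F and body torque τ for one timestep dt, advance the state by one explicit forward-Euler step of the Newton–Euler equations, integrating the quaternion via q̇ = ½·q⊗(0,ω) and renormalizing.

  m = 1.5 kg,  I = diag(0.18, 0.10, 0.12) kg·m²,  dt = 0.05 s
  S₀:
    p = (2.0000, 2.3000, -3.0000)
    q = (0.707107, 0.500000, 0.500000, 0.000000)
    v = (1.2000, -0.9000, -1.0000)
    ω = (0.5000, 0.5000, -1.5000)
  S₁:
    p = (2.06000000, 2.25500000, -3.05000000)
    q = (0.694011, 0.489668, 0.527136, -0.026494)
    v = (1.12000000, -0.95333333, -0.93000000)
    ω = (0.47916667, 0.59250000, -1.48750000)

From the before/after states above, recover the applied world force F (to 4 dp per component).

F = (-2.4000, -1.6000, 2.1000)

Δv = v₁−v₀ = (-0.08000000, -0.05333333, 0.07000000)
m·(v₁−v₀)/dt = (-2.4000, -1.6000, 2.1000)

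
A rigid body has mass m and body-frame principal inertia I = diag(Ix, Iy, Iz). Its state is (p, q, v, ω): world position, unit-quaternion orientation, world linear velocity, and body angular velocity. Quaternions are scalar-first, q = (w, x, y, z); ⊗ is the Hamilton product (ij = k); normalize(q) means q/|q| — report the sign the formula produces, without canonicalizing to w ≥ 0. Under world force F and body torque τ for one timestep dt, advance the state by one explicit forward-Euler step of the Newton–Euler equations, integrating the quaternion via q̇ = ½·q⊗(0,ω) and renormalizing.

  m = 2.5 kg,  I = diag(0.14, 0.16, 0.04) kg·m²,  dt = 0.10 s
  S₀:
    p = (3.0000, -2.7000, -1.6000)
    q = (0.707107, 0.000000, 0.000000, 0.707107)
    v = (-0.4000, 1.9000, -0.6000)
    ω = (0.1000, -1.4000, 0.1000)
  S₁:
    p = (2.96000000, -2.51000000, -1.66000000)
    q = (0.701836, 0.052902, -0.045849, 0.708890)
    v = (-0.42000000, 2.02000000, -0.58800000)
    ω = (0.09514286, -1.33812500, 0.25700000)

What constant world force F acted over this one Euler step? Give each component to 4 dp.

v₁ − v₀ = (-0.02000000, 0.12000000, 0.01200000)
applied force F = (-0.5000, 3.0000, 0.3000)

F = (-0.5000, 3.0000, 0.3000)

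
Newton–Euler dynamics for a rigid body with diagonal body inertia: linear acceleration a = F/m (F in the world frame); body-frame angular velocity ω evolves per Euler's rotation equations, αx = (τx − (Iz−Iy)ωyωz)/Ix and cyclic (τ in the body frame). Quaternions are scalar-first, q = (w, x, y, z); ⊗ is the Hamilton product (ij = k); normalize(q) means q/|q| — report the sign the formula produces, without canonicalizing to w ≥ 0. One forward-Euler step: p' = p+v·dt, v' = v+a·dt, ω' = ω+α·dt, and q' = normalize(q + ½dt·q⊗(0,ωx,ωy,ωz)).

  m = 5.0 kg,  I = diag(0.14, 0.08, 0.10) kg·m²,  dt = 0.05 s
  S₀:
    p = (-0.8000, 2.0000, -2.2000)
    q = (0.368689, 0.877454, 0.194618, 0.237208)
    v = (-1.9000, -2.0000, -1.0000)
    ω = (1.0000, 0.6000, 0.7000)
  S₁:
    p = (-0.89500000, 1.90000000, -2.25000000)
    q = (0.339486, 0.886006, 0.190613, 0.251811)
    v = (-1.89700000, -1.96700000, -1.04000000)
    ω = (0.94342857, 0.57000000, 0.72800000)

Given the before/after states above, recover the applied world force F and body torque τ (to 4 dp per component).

F = (0.3000, 3.3000, -4.0000)
τ = (-0.1500, -0.0200, 0.0200)

rate change Δω = (-0.05657143, -0.03000000, 0.02800000)
I·α + gyro = (-0.1500, -0.0200, 0.0200)
Δv = v₁−v₀ = (0.00300000, 0.03300000, -0.04000000)
m·(v₁−v₀)/dt = (0.3000, 3.3000, -4.0000)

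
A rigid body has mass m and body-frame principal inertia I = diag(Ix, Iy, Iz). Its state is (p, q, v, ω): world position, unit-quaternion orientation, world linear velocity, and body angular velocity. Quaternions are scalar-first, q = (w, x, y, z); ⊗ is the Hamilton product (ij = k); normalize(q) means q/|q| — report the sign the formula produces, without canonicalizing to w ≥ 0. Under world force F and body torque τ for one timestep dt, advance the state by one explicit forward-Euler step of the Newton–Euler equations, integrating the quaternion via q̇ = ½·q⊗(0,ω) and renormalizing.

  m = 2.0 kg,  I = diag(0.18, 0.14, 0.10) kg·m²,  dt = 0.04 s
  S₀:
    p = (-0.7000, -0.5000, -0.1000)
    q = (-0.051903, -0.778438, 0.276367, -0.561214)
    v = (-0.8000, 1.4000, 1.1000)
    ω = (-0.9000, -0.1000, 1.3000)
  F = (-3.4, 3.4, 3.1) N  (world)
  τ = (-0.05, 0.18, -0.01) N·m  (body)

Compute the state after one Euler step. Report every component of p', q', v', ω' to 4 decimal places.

α = I⁻¹(τ − ω×Iω) = (-0.3067, 1.9543, -0.0640)
new body rate ω' = (-0.9123, -0.0218, 1.2974)
q⊗(0,ω) = (0.0566207, 0.3498684, 1.5222523, 0.2591002)
q' = normalize(q + ½dt·q⊗(0,ω)) = (-0.0507, -0.7711, 0.3067, -0.5558)
new position p' = (-0.7320, -0.4440, -0.0560)
v' = v + a·dt = (-0.8680, 1.4680, 1.1620)

p' = (-0.7320, -0.4440, -0.0560)
q' = (-0.0507, -0.7711, 0.3067, -0.5558)
v' = (-0.8680, 1.4680, 1.1620)
ω' = (-0.9123, -0.0218, 1.2974)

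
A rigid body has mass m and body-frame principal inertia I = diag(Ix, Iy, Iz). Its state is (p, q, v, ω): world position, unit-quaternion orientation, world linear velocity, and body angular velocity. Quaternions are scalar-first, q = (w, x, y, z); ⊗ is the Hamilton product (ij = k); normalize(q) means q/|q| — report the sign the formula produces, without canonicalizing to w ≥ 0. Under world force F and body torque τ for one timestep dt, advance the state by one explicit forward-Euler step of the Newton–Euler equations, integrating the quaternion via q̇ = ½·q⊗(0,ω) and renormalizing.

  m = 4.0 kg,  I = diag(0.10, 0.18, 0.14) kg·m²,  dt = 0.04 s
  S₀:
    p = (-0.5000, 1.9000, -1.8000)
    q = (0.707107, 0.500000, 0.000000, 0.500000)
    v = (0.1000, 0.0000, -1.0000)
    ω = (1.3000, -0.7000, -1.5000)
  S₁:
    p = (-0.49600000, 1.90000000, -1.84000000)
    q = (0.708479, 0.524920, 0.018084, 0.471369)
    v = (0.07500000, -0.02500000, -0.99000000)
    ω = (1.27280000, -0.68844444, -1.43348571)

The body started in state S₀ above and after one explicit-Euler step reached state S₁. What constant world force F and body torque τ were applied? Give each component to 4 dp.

Δω = ω₁−ω₀ = (-0.02720000, 0.01155556, 0.06651429)
precession coupling = (-0.0420, 0.0780, -0.0728)
applied torque τ = (-0.1100, 0.1300, 0.1600)
velocity change Δv = (-0.02500000, -0.02500000, 0.01000000)
F = m·Δv/dt = (-2.5000, -2.5000, 1.0000)

F = (-2.5000, -2.5000, 1.0000)
τ = (-0.1100, 0.1300, 0.1600)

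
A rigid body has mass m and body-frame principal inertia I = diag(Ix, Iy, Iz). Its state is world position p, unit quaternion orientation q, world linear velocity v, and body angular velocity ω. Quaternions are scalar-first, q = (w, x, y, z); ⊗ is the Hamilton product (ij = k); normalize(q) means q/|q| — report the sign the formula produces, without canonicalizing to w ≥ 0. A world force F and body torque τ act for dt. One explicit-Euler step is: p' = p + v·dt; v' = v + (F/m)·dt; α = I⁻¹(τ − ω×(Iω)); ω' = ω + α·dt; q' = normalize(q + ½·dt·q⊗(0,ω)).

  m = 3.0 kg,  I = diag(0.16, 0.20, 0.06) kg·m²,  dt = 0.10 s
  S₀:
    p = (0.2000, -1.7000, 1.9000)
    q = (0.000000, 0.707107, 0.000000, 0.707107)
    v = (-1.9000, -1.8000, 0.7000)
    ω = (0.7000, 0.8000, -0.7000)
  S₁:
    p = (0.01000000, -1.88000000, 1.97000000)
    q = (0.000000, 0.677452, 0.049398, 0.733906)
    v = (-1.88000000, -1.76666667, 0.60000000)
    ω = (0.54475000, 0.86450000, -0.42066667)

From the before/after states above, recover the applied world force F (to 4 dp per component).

v₁ − v₀ = (0.02000000, 0.03333333, -0.10000000)
applied force F = (0.6000, 1.0000, -3.0000)

F = (0.6000, 1.0000, -3.0000)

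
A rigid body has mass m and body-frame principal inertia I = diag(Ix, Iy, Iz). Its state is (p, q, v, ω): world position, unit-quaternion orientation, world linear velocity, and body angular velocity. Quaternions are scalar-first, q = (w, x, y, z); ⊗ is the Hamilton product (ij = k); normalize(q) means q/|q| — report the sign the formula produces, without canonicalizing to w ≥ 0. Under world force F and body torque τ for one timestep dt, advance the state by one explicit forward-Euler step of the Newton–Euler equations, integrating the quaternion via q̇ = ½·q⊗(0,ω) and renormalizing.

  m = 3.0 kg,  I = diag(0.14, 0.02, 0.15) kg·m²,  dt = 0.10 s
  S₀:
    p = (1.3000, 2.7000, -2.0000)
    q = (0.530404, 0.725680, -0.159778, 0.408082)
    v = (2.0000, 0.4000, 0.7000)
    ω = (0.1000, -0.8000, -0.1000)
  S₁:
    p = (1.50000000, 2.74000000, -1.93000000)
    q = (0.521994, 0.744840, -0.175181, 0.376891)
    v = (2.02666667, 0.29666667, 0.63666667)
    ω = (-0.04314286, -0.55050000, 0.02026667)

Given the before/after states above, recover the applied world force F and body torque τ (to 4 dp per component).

F = (0.8000, -3.1000, -1.9000)
τ = (-0.1900, 0.0500, 0.1900)

Δv = v₁−v₀ = (0.02666667, -0.10333333, -0.06333333)
applied force F = (0.8000, -3.1000, -1.9000)
ω₁ − ω₀ = (-0.14314286, 0.24950000, 0.12026667)
gyro term ω₀×Iω₀ = (0.0104, 0.0001, 0.0096)
I·α + gyro = (-0.1900, 0.0500, 0.1900)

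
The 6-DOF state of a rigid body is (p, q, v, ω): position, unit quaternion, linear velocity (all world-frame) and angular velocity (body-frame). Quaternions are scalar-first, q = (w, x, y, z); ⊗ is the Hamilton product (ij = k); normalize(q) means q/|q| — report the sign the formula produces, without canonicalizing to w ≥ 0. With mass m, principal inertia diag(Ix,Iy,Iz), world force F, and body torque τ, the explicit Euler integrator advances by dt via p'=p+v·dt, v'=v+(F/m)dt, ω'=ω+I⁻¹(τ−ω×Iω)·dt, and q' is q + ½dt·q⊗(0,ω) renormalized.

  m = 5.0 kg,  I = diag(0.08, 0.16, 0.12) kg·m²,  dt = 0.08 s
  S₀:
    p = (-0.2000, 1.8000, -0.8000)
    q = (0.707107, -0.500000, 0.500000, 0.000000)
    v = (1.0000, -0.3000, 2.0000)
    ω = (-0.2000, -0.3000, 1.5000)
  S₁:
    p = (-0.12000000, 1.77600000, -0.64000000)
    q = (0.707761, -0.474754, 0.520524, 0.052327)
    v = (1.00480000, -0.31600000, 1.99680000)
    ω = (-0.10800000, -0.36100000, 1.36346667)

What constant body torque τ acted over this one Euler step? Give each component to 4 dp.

τ = (0.1100, -0.1100, -0.2000)

rate change Δω = (0.09200000, -0.06100000, -0.13653333)
precession coupling = (0.0180, 0.0120, 0.0048)
τ = I·(Δω/dt) + ω₀×(Iω₀) = (0.1100, -0.1100, -0.2000)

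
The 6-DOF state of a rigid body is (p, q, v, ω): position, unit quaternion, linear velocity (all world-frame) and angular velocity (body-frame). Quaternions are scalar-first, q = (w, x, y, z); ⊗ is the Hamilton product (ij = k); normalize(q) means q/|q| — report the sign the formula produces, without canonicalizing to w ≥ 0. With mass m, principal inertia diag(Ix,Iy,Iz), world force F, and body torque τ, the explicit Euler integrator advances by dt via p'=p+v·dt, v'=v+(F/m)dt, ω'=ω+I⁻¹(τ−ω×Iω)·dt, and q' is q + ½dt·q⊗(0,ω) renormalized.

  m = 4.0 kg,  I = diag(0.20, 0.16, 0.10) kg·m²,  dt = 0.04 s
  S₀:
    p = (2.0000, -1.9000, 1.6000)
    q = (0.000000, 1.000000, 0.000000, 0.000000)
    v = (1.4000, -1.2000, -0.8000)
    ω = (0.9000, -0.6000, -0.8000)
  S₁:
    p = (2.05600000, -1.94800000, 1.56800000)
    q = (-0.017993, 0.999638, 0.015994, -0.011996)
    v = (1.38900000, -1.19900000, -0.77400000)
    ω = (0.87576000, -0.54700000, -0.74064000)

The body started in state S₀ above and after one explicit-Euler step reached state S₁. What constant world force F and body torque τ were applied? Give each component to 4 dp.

velocity change Δv = (-0.01100000, 0.00100000, 0.02600000)
F = m·Δv/dt = (-1.1000, 0.1000, 2.6000)
ω₁ − ω₀ = (-0.02424000, 0.05300000, 0.05936000)
applied torque τ = (-0.1500, 0.1400, 0.1700)

F = (-1.1000, 0.1000, 2.6000)
τ = (-0.1500, 0.1400, 0.1700)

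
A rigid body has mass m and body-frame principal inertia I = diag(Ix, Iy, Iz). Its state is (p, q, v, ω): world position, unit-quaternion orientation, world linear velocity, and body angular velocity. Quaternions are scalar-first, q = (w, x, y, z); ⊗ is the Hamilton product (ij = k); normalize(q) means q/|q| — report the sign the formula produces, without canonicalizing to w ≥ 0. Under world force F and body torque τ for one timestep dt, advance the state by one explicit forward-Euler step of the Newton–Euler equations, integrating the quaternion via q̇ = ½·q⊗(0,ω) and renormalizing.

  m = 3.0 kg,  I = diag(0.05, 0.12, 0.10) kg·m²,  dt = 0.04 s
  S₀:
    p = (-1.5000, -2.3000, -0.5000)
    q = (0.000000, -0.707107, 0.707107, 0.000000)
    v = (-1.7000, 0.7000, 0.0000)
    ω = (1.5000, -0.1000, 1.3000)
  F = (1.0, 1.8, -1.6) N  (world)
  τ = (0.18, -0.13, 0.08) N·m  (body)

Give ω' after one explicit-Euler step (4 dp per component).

angular accel α = (3.5480, -0.2708, 0.9050)
new body rate ω' = (1.6419, -0.1108, 1.3362)

ω' = (1.6419, -0.1108, 1.3362)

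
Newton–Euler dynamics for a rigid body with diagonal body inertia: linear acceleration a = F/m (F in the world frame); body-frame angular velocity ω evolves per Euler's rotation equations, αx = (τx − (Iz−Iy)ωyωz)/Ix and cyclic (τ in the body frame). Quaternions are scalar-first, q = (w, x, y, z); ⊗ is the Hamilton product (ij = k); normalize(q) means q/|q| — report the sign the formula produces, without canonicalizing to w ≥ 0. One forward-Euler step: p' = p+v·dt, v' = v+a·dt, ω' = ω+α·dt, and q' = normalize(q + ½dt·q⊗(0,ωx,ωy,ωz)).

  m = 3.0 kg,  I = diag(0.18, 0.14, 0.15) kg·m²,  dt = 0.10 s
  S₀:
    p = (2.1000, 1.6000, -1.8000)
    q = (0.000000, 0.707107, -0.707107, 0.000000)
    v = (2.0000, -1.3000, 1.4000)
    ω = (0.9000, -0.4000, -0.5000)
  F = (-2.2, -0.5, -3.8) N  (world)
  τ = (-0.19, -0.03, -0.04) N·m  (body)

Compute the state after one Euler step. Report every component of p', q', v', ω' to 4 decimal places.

new position p' = (2.3000, 1.4700, -1.6600)
new velocity v' = (1.9267, -1.3167, 1.2733)
angular accel α = (-1.0667, -0.1179, -0.3627)
ω' = ω + α·dt = (0.7933, -0.4118, -0.5363)
2q̇ = q⊗(0,ω) = (-0.9192391, 0.3535535, 0.3535535, 0.3535535)
q + ½dt·q⊗(0,ω), renormalized = (-0.0459, 0.7237, -0.6884, 0.0177)

p' = (2.3000, 1.4700, -1.6600)
q' = (-0.0459, 0.7237, -0.6884, 0.0177)
v' = (1.9267, -1.3167, 1.2733)
ω' = (0.7933, -0.4118, -0.5363)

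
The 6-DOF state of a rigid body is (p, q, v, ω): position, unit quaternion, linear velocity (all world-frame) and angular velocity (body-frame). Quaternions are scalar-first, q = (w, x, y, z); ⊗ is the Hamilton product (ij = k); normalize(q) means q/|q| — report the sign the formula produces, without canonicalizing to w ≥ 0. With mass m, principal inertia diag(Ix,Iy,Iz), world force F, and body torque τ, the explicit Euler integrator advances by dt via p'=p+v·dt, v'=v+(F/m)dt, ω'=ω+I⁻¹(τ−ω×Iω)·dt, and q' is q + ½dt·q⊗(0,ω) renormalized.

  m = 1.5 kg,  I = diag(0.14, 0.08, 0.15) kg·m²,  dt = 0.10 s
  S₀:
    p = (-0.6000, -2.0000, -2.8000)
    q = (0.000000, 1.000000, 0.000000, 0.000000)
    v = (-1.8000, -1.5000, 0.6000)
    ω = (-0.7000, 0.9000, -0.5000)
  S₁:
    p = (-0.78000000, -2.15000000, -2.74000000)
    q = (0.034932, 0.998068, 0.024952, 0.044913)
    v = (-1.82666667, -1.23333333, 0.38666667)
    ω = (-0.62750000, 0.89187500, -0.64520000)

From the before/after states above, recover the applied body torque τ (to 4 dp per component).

τ = (0.0700, -0.0100, -0.1800)

rate change Δω = (0.07250000, -0.00812500, -0.14520000)
applied torque τ = (0.0700, -0.0100, -0.1800)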